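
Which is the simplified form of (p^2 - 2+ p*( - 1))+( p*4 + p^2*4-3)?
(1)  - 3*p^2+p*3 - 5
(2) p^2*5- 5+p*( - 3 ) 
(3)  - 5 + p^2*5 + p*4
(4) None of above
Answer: 4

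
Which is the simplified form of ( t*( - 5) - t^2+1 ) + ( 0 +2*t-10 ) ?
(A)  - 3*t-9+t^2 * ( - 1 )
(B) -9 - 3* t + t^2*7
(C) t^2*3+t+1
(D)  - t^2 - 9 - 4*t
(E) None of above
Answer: A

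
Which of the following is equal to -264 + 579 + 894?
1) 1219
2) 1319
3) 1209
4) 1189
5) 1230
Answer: 3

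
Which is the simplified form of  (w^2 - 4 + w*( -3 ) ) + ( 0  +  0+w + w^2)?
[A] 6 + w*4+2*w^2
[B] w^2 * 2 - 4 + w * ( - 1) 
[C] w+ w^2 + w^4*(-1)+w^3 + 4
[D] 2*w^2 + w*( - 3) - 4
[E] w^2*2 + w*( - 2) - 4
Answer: E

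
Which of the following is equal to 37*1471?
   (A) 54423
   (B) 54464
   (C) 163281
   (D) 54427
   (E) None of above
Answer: D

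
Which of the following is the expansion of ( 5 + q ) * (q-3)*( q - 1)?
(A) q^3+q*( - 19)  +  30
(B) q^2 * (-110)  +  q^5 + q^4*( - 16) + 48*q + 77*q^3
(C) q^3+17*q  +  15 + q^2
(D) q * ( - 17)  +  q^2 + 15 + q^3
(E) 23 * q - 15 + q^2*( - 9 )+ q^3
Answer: D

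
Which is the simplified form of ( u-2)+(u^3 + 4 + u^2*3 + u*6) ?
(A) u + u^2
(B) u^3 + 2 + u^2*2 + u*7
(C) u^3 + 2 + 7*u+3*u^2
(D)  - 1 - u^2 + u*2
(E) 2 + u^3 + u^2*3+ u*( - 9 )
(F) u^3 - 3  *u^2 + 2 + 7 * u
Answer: C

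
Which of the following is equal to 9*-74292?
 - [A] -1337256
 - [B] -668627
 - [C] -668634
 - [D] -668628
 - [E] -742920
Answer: D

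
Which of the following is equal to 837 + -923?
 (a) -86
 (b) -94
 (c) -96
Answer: a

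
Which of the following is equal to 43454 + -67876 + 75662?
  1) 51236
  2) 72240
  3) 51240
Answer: 3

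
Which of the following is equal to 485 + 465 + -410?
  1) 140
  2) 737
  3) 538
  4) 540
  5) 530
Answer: 4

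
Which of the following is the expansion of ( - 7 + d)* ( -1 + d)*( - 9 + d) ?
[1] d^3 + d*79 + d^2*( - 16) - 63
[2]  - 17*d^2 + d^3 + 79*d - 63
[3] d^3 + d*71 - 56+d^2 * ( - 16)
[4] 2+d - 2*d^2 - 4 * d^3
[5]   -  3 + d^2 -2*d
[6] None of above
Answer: 2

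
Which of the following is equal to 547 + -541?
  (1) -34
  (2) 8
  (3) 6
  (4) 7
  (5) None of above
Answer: 3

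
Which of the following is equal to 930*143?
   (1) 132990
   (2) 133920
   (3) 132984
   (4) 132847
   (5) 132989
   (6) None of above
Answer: 1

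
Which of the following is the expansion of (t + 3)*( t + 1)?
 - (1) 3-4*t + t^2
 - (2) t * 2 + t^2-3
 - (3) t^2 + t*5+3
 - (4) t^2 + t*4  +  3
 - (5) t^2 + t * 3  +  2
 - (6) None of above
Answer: 4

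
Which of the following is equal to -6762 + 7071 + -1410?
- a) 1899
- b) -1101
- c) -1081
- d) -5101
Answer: b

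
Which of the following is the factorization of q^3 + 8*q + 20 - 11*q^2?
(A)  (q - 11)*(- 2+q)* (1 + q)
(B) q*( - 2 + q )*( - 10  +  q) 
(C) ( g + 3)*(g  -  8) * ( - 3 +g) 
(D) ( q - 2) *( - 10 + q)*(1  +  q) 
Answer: D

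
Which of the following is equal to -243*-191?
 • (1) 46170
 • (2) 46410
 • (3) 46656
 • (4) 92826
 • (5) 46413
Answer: 5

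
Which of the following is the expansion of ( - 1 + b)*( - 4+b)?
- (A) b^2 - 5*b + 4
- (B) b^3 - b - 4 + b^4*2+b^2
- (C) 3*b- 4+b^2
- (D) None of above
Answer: A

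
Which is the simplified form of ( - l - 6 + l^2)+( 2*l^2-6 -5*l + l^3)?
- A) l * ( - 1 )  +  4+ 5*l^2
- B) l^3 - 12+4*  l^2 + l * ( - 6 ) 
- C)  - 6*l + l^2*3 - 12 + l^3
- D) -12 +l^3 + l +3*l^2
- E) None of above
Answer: C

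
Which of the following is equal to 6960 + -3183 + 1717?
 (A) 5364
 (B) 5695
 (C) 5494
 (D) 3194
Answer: C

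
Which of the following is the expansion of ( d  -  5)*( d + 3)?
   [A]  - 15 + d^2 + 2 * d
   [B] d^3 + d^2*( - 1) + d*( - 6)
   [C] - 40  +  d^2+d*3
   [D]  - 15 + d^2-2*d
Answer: D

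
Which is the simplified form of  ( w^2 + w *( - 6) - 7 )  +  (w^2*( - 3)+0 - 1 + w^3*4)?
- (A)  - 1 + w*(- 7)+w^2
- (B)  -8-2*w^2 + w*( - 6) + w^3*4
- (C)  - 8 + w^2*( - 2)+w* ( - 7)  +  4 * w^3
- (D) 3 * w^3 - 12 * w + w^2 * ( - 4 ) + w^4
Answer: B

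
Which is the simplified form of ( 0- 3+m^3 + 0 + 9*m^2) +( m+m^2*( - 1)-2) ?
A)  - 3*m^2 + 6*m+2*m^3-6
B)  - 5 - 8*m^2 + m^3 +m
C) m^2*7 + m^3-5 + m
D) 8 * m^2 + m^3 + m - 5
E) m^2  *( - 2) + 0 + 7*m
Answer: D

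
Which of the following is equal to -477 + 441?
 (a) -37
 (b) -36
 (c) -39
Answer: b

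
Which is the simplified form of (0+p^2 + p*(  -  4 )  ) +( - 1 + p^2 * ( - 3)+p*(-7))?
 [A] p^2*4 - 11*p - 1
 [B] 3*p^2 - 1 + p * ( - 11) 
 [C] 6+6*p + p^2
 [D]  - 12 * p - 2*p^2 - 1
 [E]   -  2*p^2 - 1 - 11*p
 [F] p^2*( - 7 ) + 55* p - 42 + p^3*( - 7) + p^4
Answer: E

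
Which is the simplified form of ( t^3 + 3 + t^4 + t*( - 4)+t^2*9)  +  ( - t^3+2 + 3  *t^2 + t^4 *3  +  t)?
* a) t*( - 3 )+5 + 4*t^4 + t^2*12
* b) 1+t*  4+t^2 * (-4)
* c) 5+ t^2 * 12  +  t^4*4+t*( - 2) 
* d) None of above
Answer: a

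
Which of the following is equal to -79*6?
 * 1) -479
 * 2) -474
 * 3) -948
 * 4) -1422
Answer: 2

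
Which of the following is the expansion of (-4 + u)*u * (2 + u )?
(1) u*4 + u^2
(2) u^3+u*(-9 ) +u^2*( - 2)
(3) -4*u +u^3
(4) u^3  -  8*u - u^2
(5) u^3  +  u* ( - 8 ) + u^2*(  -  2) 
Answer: 5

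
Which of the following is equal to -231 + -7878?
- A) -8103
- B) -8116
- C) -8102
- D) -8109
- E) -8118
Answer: D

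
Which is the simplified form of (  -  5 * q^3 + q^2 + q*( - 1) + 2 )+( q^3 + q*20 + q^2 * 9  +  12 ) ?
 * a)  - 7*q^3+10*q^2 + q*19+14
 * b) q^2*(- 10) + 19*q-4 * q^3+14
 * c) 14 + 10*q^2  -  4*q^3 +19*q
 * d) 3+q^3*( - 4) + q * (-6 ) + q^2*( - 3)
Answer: c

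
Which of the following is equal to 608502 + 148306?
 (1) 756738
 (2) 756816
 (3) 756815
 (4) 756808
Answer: 4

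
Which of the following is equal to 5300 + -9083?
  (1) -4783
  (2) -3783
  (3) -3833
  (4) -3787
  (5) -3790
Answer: 2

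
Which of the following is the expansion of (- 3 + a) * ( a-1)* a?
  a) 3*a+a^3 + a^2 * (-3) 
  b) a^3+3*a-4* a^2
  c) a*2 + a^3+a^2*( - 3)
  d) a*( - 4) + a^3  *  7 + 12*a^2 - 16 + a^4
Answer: b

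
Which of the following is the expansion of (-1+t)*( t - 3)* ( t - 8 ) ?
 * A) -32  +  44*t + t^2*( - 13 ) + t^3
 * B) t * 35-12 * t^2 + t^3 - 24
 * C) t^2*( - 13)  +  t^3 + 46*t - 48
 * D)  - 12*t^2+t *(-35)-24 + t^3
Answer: B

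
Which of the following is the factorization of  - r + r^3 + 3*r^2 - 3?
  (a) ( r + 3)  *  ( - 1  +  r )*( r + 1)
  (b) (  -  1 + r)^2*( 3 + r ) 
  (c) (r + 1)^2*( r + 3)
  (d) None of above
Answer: a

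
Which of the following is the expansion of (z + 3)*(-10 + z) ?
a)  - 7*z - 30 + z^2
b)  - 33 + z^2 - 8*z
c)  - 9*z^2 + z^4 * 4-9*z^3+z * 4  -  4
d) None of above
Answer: a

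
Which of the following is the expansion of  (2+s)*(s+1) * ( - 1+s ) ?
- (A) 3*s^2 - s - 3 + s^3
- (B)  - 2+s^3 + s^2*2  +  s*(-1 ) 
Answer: B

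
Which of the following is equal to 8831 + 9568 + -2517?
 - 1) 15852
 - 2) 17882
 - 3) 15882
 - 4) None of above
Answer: 3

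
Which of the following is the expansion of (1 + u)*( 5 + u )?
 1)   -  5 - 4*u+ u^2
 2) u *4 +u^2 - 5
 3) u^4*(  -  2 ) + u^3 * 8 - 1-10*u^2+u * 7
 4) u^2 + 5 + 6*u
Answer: 4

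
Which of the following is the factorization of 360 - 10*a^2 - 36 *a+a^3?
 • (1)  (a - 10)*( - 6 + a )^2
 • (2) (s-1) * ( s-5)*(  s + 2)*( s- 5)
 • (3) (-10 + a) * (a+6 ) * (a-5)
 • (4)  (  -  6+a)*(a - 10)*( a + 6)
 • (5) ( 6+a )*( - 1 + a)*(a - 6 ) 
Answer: 4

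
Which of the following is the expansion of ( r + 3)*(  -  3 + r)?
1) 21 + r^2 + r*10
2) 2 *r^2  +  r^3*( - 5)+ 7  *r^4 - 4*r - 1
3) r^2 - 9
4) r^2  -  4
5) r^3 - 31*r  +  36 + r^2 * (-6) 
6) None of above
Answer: 3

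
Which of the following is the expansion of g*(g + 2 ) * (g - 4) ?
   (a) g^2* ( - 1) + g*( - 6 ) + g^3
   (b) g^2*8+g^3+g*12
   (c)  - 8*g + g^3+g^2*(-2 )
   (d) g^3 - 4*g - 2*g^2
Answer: c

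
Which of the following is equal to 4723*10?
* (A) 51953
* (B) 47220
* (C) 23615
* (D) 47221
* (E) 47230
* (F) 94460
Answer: E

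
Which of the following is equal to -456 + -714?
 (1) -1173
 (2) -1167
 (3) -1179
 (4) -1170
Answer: 4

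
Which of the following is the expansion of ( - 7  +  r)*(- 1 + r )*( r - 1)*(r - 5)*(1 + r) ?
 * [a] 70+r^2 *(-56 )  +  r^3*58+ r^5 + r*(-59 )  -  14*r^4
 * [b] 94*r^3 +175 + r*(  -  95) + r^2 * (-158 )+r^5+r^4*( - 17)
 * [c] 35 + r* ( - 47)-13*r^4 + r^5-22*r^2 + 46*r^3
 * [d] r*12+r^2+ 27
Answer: c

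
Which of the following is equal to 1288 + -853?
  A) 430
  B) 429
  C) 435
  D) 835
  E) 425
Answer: C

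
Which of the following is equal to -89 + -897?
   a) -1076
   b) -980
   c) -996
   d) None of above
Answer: d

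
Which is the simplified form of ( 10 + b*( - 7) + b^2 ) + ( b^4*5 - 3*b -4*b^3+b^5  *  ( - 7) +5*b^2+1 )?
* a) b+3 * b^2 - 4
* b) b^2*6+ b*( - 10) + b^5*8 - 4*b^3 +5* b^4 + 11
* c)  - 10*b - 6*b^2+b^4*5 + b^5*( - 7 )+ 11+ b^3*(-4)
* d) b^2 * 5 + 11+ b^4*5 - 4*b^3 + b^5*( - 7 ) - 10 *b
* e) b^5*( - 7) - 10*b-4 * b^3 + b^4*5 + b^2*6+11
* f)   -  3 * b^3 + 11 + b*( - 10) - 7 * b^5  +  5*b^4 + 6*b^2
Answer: e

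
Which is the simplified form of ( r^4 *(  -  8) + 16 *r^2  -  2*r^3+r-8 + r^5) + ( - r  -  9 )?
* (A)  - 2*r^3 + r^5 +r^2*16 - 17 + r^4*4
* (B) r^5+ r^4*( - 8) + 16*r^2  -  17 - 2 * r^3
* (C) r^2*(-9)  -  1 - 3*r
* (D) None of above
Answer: B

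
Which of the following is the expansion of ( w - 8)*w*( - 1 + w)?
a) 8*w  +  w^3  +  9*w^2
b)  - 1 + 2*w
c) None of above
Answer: c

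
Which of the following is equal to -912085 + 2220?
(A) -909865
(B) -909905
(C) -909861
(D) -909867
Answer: A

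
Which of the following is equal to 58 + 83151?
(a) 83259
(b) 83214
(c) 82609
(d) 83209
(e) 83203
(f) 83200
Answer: d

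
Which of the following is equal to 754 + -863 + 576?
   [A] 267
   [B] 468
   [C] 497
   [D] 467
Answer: D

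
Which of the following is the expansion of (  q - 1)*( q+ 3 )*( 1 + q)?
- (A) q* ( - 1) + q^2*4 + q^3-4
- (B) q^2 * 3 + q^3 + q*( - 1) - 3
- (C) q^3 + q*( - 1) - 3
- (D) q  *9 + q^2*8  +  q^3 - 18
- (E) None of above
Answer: B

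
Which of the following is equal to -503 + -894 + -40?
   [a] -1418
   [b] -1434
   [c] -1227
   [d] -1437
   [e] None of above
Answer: d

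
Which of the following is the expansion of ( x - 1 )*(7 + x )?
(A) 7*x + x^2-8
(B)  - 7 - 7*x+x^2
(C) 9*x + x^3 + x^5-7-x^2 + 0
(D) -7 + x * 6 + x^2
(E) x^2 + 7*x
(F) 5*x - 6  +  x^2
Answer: D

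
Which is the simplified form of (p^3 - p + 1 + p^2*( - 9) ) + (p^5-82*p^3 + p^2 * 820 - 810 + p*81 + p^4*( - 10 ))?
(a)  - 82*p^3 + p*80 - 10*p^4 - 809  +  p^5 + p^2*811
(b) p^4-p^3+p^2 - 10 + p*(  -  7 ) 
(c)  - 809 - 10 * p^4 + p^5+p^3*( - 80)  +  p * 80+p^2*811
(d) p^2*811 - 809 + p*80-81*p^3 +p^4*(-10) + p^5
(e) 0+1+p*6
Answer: d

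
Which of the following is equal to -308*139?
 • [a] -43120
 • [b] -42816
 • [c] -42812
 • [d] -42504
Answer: c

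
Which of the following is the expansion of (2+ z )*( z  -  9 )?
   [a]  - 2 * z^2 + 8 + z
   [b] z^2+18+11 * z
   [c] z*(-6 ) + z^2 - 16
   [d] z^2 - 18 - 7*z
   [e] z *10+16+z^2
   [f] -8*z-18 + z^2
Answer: d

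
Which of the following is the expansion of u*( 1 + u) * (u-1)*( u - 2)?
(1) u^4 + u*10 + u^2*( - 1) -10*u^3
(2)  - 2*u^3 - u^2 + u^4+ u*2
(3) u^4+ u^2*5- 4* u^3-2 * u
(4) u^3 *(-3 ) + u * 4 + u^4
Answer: 2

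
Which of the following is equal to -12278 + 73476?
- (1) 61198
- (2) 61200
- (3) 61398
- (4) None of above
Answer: 1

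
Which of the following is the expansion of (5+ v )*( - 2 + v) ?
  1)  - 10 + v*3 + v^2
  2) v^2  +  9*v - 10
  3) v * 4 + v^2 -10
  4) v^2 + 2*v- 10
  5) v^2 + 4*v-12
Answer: 1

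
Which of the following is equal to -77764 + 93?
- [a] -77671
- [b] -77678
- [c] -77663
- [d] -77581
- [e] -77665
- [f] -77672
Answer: a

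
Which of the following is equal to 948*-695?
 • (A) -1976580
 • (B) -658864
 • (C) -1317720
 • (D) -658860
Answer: D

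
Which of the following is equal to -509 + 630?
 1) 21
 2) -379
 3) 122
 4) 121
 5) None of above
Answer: 4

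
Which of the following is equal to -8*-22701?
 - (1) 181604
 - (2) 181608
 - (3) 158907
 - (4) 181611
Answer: 2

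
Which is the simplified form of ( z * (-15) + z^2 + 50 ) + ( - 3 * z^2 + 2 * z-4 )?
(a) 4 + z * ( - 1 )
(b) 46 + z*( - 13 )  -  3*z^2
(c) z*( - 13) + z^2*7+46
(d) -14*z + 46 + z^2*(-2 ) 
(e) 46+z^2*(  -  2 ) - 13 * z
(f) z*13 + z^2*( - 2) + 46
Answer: e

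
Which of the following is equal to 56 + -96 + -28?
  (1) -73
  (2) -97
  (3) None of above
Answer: 3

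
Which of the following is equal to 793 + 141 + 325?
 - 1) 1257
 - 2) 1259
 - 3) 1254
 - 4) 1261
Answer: 2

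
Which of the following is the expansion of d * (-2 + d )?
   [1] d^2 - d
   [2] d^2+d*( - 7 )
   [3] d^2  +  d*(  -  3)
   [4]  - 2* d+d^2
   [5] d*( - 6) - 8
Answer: 4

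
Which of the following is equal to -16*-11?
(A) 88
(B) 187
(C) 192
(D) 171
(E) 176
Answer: E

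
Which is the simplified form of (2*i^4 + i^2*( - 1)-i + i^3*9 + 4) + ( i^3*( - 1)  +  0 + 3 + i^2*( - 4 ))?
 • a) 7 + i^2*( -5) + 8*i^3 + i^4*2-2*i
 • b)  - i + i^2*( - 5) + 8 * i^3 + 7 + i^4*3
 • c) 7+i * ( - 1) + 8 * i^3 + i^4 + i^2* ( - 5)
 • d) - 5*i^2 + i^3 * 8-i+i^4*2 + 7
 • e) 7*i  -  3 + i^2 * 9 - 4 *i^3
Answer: d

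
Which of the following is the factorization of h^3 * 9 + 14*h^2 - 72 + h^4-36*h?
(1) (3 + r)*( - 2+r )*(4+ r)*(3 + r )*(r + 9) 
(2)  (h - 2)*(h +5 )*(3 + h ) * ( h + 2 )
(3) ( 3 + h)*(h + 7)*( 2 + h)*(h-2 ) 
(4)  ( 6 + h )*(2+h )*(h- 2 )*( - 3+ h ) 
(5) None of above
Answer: 5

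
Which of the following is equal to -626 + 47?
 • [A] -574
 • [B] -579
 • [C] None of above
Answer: B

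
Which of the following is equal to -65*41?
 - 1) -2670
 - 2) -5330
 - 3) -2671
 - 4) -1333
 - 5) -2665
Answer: 5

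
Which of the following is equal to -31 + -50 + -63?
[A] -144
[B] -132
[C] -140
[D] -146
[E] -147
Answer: A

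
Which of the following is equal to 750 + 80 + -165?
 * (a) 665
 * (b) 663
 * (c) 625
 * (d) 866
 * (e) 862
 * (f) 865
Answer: a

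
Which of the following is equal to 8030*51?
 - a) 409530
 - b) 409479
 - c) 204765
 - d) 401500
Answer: a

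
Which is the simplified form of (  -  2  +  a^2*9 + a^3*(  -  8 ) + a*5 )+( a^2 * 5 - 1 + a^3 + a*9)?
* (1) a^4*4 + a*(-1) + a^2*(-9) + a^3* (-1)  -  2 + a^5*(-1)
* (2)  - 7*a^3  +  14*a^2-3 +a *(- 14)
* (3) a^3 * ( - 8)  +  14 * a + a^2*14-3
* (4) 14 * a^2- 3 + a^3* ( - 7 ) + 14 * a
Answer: 4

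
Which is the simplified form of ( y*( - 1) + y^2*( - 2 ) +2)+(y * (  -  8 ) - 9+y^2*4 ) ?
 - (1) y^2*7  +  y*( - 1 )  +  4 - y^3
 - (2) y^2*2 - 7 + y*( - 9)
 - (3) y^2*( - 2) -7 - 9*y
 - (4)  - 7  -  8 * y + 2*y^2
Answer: 2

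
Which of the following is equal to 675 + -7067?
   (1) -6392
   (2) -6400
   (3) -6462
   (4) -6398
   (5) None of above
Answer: 1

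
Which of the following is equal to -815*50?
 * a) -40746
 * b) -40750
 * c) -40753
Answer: b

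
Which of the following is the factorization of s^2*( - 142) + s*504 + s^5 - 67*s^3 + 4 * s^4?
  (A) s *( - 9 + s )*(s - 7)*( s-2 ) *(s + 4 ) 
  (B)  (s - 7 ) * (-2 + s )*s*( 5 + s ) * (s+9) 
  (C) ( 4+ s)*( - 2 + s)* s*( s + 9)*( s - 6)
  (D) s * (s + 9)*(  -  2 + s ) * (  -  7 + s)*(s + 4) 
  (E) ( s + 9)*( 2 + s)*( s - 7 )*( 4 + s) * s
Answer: D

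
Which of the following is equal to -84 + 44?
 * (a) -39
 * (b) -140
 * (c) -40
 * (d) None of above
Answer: c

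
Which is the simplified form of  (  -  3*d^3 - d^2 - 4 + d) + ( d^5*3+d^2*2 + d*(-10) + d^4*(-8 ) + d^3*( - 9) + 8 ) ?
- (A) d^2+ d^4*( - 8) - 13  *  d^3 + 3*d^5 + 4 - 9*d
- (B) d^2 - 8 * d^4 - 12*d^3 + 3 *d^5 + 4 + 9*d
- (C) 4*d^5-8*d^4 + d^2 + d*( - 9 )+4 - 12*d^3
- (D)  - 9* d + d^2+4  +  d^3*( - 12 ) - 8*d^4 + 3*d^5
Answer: D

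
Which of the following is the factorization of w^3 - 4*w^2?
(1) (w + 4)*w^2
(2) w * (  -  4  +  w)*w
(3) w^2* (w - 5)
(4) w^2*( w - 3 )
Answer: 2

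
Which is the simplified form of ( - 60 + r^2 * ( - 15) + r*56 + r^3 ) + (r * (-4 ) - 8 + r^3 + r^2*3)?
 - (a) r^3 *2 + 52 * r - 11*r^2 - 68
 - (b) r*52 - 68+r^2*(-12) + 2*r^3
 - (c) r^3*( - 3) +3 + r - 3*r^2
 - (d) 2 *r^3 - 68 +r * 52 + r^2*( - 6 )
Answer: b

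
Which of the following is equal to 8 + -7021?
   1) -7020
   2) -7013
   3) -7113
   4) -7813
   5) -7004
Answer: 2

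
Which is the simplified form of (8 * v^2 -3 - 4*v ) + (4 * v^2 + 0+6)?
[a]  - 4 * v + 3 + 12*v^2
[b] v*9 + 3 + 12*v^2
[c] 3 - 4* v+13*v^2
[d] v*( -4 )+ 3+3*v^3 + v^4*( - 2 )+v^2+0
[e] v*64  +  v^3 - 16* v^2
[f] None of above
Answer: a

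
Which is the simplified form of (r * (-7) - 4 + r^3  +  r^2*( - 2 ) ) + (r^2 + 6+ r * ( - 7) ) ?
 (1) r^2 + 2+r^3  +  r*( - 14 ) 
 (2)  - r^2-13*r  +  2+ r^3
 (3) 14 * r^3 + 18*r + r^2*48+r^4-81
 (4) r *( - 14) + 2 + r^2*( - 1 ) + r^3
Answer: 4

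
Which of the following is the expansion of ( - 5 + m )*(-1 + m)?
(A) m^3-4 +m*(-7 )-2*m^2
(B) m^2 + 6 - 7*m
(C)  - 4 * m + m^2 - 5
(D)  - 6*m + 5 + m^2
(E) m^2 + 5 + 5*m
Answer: D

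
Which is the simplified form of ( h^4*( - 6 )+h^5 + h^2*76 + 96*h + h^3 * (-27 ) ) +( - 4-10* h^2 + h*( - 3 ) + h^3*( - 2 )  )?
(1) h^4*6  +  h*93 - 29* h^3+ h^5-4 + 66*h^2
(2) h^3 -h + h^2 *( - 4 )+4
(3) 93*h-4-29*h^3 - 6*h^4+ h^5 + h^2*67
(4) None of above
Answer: 4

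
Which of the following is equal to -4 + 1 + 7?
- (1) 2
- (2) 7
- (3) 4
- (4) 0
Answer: 3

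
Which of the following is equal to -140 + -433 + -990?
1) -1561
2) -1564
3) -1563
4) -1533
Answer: 3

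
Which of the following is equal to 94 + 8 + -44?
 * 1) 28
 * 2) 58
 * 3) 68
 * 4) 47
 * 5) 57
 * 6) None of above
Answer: 2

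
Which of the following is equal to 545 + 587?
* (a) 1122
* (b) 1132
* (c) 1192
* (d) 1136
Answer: b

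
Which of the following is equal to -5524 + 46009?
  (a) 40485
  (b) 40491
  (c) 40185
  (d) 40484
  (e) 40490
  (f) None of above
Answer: a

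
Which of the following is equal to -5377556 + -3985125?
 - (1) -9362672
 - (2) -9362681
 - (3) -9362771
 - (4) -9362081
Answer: 2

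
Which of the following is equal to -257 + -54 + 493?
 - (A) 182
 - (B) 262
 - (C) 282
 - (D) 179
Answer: A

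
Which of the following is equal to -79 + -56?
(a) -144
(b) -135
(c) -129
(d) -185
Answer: b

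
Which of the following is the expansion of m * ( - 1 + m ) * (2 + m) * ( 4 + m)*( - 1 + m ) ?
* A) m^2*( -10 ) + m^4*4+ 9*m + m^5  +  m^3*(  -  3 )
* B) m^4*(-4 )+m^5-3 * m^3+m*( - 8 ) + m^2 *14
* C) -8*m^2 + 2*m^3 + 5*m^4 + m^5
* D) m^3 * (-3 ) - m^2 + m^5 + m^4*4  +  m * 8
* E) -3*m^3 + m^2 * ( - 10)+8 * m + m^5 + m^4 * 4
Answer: E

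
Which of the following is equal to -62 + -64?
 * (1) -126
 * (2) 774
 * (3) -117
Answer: 1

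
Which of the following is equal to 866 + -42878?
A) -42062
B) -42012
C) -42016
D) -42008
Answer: B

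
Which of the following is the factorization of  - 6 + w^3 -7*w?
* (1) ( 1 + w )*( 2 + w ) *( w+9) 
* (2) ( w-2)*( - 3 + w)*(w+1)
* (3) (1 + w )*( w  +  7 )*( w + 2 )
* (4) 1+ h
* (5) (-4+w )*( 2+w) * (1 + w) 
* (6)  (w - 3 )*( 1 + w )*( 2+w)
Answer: 6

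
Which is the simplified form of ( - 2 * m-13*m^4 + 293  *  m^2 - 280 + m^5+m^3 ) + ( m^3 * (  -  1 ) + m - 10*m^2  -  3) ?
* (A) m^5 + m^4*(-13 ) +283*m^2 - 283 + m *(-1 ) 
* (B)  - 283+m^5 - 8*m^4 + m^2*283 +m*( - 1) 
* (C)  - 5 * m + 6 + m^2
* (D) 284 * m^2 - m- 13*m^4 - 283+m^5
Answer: A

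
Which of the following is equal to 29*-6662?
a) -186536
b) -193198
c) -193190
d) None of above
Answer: b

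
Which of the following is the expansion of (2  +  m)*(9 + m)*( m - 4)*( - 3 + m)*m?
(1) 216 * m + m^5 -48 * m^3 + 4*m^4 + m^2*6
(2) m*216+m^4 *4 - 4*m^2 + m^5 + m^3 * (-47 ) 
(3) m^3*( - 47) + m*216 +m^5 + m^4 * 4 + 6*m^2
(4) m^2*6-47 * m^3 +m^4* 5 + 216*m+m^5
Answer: 3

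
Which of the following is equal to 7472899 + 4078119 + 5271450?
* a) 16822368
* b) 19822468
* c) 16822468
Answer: c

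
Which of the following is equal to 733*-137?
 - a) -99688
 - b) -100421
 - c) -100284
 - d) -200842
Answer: b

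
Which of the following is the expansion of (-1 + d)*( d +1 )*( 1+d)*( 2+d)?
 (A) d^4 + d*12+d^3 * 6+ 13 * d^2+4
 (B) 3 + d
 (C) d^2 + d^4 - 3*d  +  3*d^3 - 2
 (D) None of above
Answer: C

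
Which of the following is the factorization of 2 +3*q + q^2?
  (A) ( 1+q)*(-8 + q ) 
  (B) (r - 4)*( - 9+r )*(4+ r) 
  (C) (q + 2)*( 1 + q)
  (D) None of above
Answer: C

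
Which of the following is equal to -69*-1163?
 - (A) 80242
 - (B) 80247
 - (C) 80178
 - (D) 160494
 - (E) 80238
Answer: B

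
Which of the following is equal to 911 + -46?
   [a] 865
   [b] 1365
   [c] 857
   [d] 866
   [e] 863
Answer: a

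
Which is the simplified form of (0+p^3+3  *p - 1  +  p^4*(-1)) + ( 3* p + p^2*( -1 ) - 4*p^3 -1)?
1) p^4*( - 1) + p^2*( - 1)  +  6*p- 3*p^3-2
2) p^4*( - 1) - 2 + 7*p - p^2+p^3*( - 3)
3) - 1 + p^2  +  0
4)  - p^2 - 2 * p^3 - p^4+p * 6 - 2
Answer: 1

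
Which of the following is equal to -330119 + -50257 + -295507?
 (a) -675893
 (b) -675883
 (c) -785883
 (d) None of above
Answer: b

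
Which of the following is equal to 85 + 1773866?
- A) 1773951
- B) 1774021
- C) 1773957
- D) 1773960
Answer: A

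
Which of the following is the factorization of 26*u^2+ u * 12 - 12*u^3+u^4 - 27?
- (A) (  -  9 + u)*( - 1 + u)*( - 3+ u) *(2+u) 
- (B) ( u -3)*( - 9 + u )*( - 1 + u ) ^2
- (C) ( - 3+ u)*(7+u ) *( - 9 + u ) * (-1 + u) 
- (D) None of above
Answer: D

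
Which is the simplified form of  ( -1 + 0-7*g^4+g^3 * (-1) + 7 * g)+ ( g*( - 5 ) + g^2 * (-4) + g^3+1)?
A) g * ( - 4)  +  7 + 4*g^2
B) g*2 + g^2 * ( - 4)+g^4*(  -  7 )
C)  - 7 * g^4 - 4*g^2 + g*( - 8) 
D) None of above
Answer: B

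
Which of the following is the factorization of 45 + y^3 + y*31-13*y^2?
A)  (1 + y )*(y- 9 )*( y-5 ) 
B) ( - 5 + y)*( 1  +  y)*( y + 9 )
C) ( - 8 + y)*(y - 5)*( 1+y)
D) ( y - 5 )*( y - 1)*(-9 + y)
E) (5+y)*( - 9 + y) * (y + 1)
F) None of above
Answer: A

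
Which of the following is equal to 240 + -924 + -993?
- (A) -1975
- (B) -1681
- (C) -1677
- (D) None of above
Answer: C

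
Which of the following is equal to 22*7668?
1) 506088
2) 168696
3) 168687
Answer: 2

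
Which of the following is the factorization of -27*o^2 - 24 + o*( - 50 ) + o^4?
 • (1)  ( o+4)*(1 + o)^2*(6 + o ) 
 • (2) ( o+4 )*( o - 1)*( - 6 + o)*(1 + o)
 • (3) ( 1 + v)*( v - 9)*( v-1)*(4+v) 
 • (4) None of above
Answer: 4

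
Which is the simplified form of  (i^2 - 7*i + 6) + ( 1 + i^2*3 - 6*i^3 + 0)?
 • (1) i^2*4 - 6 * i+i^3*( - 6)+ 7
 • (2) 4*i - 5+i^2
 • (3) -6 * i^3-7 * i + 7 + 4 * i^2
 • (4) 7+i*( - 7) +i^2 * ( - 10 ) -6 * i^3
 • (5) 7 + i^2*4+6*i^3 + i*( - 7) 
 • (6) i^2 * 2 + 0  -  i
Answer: 3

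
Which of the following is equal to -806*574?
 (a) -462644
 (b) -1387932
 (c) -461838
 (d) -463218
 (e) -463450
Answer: a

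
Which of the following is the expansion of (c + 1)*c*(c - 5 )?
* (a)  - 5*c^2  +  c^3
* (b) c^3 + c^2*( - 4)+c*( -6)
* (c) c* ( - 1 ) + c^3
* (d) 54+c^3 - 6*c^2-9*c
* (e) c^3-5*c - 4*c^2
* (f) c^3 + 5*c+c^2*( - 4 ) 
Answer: e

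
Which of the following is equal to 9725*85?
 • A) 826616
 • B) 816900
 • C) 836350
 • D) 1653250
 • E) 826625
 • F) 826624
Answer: E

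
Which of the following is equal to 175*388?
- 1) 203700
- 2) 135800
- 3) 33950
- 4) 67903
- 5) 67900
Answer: 5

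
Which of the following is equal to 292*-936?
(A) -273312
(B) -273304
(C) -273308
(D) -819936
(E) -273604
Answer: A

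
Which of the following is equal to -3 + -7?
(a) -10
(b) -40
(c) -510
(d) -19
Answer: a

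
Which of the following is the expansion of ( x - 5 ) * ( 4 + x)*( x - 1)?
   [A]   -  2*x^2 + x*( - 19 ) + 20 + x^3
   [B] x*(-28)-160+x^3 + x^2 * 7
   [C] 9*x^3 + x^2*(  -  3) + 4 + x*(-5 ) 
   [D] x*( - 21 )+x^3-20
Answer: A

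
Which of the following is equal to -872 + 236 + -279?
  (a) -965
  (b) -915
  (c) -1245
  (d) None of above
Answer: b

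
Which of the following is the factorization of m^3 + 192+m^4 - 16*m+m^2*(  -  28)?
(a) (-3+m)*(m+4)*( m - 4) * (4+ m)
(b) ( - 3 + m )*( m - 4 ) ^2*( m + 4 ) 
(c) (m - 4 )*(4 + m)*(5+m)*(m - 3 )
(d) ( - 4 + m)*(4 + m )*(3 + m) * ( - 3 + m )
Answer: a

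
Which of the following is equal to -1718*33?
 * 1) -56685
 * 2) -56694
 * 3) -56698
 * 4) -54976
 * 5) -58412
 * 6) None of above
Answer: 2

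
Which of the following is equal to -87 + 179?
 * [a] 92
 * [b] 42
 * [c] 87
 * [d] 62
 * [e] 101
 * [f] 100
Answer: a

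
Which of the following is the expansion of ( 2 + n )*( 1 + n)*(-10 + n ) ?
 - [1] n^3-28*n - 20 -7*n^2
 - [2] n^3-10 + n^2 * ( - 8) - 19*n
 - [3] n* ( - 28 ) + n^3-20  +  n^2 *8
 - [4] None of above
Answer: 1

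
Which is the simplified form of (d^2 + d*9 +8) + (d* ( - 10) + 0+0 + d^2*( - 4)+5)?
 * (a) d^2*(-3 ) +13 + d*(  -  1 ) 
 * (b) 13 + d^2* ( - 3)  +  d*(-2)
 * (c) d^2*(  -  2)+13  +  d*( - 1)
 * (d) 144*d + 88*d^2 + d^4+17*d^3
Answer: a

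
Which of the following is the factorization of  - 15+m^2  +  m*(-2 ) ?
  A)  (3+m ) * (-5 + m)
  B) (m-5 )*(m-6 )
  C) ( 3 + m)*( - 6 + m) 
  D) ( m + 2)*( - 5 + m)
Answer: A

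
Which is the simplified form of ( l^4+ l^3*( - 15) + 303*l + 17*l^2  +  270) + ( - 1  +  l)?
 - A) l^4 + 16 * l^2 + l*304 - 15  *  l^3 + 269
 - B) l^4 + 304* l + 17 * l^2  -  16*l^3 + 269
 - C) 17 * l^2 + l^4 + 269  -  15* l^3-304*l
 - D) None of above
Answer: D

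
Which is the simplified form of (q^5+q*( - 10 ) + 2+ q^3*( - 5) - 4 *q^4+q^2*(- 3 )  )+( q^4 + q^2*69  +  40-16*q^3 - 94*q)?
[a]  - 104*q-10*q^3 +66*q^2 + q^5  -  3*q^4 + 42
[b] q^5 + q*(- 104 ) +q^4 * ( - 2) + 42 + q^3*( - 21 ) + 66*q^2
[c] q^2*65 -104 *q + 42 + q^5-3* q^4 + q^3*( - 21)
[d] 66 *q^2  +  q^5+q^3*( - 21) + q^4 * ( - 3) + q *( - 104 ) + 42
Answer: d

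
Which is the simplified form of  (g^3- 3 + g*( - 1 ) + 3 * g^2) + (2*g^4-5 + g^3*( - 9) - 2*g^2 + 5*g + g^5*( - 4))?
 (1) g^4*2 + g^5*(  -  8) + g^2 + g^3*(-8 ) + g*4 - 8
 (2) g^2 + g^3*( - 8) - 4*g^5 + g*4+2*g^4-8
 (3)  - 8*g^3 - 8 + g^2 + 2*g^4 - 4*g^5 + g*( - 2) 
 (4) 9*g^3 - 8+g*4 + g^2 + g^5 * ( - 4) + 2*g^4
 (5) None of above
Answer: 2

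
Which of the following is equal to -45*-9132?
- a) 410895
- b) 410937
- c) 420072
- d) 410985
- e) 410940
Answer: e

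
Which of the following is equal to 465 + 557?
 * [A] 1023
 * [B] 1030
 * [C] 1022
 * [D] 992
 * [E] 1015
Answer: C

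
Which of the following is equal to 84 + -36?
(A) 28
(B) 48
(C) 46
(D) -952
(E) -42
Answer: B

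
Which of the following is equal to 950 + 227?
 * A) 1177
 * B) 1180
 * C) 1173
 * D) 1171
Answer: A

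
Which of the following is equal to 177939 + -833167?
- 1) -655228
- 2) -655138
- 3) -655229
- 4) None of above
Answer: 1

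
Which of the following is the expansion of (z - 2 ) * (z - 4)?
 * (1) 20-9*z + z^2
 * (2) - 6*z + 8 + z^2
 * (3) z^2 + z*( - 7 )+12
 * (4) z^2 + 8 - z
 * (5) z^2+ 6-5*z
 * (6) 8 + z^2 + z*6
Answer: 2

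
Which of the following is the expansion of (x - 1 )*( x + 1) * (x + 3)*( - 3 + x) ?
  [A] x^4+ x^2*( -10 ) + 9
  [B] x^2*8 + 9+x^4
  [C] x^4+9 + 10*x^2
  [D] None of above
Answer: A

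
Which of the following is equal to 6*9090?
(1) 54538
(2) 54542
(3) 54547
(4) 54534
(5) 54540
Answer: 5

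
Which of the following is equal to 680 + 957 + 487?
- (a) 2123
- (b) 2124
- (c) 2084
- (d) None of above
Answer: b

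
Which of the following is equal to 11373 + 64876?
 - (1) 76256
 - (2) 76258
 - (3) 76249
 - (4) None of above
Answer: 3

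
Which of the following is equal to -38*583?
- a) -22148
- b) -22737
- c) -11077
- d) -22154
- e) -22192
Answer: d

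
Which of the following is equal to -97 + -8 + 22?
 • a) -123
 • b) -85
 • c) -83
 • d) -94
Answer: c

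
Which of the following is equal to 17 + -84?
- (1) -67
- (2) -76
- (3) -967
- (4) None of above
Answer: 1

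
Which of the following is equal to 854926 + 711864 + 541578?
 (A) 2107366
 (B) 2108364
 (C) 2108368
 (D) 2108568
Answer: C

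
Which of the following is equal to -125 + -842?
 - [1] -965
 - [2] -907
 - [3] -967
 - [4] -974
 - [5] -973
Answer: 3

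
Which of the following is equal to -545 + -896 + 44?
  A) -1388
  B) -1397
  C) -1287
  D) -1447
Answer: B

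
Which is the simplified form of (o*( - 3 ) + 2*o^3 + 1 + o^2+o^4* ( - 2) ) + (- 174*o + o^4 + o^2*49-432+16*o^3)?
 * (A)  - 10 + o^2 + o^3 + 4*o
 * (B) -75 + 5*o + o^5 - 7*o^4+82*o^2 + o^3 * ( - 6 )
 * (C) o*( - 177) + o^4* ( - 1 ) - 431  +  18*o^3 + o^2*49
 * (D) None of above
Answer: D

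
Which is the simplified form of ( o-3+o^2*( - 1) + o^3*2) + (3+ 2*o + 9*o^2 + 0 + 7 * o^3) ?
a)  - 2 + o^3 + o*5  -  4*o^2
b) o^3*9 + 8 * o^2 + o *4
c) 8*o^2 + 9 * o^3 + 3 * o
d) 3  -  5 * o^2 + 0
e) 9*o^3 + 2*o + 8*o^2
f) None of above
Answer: c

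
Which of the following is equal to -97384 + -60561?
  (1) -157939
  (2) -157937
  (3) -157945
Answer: 3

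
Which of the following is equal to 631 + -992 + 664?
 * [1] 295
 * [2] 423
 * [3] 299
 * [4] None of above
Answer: 4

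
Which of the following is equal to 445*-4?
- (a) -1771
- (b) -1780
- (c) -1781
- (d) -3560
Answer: b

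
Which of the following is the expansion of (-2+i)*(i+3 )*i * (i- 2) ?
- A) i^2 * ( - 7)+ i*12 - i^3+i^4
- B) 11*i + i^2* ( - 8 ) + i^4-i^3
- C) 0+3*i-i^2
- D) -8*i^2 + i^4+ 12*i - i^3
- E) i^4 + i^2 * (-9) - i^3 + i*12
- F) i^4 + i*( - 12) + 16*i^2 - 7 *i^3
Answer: D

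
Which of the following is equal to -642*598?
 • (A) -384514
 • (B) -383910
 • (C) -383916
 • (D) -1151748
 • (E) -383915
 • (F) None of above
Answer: C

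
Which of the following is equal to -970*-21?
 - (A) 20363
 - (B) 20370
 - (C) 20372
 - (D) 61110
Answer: B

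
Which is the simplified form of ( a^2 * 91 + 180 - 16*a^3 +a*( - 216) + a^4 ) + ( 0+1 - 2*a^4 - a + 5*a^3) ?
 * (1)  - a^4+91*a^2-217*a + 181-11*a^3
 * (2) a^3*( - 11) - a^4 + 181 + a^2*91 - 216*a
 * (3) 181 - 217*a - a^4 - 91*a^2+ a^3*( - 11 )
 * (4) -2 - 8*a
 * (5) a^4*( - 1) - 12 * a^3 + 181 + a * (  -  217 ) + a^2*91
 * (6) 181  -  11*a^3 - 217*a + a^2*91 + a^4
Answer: 1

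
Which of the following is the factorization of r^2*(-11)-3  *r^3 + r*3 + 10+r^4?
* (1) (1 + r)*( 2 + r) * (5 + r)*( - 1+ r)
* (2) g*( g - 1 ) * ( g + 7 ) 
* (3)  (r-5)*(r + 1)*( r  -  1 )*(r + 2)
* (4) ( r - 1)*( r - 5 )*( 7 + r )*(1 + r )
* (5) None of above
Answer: 3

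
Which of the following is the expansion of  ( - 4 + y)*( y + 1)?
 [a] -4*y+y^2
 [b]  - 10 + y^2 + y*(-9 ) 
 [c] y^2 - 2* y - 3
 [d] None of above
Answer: d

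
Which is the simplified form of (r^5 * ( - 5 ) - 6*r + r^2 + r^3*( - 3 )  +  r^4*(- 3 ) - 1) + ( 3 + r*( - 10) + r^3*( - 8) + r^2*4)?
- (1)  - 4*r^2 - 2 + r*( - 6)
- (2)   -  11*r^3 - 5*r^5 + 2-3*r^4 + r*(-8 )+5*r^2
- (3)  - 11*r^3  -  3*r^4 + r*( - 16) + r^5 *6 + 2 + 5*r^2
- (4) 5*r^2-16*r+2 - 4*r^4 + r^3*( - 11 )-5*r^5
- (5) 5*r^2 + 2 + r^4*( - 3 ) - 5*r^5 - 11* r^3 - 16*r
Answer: 5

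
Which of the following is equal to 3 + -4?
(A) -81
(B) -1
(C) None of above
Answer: B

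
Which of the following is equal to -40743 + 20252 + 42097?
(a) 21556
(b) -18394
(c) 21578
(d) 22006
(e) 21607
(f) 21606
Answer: f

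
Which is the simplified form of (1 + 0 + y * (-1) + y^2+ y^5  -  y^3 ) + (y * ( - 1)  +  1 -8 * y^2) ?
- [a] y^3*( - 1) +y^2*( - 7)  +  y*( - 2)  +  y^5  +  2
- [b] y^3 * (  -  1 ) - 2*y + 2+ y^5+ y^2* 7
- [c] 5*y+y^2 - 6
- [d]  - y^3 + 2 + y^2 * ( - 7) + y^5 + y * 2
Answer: a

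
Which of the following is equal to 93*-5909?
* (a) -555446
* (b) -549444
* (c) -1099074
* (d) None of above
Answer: d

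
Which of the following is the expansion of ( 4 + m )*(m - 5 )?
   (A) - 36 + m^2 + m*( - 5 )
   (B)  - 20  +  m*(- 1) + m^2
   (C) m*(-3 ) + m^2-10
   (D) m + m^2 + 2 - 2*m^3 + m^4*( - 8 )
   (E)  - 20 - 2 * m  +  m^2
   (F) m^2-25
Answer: B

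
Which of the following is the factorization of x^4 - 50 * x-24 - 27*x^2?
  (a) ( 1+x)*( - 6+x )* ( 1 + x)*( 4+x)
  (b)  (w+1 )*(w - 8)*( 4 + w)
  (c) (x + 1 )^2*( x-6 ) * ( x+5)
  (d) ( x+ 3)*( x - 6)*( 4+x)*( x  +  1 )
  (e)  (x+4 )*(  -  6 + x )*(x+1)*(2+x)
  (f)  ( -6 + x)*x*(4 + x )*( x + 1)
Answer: a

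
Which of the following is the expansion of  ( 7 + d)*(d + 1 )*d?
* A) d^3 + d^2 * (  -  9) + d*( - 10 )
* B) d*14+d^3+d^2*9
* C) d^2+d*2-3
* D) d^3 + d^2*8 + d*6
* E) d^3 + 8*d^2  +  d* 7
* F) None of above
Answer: E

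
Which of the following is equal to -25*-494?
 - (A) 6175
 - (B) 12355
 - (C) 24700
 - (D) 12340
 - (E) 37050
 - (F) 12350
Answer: F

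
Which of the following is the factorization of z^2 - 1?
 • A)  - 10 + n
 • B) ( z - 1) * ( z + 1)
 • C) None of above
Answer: B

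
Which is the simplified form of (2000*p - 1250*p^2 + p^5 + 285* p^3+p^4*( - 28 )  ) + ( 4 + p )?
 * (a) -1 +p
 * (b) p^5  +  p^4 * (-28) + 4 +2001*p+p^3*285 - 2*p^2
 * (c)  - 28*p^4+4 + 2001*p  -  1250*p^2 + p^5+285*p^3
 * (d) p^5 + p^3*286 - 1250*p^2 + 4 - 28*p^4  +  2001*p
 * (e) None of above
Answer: c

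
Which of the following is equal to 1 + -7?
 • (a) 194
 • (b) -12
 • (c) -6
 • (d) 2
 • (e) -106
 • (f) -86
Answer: c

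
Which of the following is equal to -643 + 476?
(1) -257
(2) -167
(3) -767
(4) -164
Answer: 2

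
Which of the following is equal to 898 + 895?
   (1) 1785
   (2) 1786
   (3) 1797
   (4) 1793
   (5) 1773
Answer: 4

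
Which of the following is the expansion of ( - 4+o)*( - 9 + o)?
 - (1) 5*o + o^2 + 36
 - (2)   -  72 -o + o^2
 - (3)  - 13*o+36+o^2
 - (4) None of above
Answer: 3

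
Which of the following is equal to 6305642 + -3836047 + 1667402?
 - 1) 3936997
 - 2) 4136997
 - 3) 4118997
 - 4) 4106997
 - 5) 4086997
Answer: 2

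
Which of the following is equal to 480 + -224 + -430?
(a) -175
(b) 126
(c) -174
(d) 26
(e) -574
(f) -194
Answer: c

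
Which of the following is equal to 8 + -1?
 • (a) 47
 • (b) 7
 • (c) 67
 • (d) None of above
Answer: b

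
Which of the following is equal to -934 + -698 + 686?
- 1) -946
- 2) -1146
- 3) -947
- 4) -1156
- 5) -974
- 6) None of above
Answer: 1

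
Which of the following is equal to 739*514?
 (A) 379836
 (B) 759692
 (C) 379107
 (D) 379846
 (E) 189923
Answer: D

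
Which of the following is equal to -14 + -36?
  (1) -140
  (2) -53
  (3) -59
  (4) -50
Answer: 4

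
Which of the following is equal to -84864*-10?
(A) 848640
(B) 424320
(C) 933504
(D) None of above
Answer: A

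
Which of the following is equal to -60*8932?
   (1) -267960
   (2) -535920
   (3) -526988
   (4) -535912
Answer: 2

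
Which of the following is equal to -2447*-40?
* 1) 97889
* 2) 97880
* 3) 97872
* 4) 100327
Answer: 2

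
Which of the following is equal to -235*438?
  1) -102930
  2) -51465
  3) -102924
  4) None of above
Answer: 1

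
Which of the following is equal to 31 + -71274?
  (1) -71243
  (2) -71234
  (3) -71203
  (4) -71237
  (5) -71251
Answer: 1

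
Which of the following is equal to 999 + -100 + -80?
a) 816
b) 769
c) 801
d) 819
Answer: d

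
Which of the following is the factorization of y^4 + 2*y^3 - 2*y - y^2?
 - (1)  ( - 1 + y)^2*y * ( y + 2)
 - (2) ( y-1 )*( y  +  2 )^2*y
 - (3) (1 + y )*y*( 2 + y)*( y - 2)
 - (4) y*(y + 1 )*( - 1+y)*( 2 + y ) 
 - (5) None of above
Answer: 4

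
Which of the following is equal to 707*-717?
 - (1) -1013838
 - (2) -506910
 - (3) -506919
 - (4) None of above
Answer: 3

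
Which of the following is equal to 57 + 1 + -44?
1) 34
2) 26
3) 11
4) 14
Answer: 4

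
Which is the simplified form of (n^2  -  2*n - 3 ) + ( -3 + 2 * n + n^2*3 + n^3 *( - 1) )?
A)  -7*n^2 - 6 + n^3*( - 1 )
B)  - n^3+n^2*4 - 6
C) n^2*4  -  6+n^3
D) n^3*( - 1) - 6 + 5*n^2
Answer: B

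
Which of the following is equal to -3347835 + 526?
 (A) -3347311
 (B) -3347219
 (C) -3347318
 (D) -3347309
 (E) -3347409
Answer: D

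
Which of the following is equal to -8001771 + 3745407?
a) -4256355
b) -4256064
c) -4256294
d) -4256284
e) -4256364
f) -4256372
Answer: e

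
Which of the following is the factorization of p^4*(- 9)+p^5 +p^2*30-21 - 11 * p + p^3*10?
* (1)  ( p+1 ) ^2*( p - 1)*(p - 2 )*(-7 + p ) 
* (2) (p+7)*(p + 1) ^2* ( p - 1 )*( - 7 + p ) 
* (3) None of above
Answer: 3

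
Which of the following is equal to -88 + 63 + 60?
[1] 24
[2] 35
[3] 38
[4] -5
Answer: 2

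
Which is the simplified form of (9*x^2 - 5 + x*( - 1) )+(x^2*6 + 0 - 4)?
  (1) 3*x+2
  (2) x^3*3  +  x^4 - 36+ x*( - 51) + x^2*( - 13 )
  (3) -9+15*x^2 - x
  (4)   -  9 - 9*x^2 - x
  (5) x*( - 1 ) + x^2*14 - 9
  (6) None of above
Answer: 3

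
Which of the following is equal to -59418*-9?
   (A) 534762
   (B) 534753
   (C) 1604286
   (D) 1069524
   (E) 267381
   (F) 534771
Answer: A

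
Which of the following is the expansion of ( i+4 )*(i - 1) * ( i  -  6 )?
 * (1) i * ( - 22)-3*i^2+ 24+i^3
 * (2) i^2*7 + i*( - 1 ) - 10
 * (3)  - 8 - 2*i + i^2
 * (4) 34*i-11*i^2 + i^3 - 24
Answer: 1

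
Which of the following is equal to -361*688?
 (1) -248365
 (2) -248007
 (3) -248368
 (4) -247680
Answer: 3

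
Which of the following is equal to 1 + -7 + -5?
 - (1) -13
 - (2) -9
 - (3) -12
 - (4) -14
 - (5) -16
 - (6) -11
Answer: 6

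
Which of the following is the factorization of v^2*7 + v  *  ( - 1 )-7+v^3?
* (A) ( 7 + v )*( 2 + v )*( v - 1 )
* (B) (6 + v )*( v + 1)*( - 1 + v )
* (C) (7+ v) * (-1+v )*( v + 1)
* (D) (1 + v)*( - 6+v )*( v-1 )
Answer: C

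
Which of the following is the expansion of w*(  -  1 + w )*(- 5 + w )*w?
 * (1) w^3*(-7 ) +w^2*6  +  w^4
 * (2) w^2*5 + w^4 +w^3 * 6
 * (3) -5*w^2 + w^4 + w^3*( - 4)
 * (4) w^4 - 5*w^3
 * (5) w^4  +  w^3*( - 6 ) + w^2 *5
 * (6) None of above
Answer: 5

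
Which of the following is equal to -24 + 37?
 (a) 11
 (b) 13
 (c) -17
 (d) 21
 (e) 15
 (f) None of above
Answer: b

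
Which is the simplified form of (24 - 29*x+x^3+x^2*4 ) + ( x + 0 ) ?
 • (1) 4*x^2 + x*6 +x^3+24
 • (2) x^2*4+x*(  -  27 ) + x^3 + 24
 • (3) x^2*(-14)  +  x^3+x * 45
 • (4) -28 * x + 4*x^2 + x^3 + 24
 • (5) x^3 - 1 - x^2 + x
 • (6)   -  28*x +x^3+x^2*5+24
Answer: 4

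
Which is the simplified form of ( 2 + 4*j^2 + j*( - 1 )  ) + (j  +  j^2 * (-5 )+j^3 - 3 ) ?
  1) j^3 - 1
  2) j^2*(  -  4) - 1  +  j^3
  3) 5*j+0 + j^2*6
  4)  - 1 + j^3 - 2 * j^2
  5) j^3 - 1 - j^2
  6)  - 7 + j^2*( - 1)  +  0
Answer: 5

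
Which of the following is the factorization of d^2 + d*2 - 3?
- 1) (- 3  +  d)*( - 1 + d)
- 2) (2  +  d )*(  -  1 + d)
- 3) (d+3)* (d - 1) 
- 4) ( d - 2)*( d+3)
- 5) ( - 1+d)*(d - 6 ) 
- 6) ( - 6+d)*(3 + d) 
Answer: 3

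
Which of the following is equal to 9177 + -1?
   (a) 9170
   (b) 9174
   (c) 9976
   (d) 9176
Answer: d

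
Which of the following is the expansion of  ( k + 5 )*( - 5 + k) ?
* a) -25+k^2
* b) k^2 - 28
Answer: a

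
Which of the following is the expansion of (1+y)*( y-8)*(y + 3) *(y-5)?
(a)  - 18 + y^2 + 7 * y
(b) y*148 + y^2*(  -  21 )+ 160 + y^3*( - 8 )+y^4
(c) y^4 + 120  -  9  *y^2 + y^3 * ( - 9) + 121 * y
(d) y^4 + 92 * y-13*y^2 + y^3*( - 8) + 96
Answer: c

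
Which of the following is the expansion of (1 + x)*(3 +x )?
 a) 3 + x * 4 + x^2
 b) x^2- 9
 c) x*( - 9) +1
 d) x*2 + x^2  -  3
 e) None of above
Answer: a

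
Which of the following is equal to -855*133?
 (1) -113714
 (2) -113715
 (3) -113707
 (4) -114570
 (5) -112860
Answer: 2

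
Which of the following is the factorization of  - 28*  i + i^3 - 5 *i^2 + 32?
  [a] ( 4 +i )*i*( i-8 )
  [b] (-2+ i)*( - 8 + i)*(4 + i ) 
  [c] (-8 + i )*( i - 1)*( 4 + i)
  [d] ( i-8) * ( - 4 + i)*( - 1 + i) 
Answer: c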